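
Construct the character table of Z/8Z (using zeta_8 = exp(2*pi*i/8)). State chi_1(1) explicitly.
Character table of Z/8Z (irreps indexed chi_0,...,chi_7 with chi_k(m) = zeta_8^(k*m), zeta_8 = exp(2*pi*i/8)):
  irrep \ class  {0} (size 1)  {1} (size 1)    {2} (size 1)  {3} (size 1)    {4} (size 1)  {5} (size 1)    {6} (size 1)  {7} (size 1)  
  chi_0          1             1               1             1               1             1               1             1             
  chi_1          1             exp(I*pi/4)     I             exp(3*I*pi/4)   -1            exp(-3*I*pi/4)  -I            exp(-I*pi/4)  
  chi_2          1             I               -1            -I              1             I               -1            -I            
  chi_3          1             exp(3*I*pi/4)   -I            exp(I*pi/4)     -1            exp(-I*pi/4)    I             exp(-3*I*pi/4)
  chi_4          1             -1              1             -1              1             -1              1             -1            
  chi_5          1             exp(-3*I*pi/4)  I             exp(-I*pi/4)    -1            exp(I*pi/4)     -I            exp(3*I*pi/4) 
  chi_6          1             -I              -1            I               1             -I              -1            I             
  chi_7          1             exp(-I*pi/4)    -I            exp(-3*I*pi/4)  -1            exp(3*I*pi/4)   I             exp(I*pi/4)   

Spot check: chi_1(1) = zeta_8^(1*1) = zeta_8^1 = exp(I*pi/4).

Explanation: Z/8Z is abelian, so all 8 irreducible complex representations are 1-dimensional. They are given by chi_k(m) = zeta_8^(k*m) for k = 0,...,7. Row orthogonality: sum_m chi_k(m) conj(chi_l(m)) = 8 * [k = l].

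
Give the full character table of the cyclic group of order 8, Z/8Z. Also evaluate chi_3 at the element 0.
Character table of Z/8Z (irreps indexed chi_0,...,chi_7 with chi_k(m) = zeta_8^(k*m), zeta_8 = exp(2*pi*i/8)):
  irrep \ class  {0} (size 1)  {1} (size 1)    {2} (size 1)  {3} (size 1)    {4} (size 1)  {5} (size 1)    {6} (size 1)  {7} (size 1)  
  chi_0          1             1               1             1               1             1               1             1             
  chi_1          1             exp(I*pi/4)     I             exp(3*I*pi/4)   -1            exp(-3*I*pi/4)  -I            exp(-I*pi/4)  
  chi_2          1             I               -1            -I              1             I               -1            -I            
  chi_3          1             exp(3*I*pi/4)   -I            exp(I*pi/4)     -1            exp(-I*pi/4)    I             exp(-3*I*pi/4)
  chi_4          1             -1              1             -1              1             -1              1             -1            
  chi_5          1             exp(-3*I*pi/4)  I             exp(-I*pi/4)    -1            exp(I*pi/4)     -I            exp(3*I*pi/4) 
  chi_6          1             -I              -1            I               1             -I              -1            I             
  chi_7          1             exp(-I*pi/4)    -I            exp(-3*I*pi/4)  -1            exp(3*I*pi/4)   I             exp(I*pi/4)   

Spot check: chi_3(0) = zeta_8^(3*0) = zeta_8^0 = 1.

Proof sketch: Z/8Z is abelian, so all 8 irreducible complex representations are 1-dimensional. They are given by chi_k(m) = zeta_8^(k*m) for k = 0,...,7. Row orthogonality: sum_m chi_k(m) conj(chi_l(m)) = 8 * [k = l].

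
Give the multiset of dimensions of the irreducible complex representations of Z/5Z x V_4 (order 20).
Dimensions: 1, 1, 1, 1, 1, 1, 1, 1, 1, 1, 1, 1, 1, 1, 1, 1, 1, 1, 1, 1

Proof sketch: There are 20 irreducibles (= number of conjugacy classes). Their dimensions d_i satisfy sum d_i^2 = |G| = 20: 1 + 1 + 1 + 1 + 1 + 1 + 1 + 1 + 1 + 1 + 1 + 1 + 1 + 1 + 1 + 1 + 1 + 1 + 1 + 1 = 20. (For the product with Z/5Z: each of the 5 1-dim characters of Z/5Z tensors with each irrep of V_4, giving 5 copies of each V_4-dimension.)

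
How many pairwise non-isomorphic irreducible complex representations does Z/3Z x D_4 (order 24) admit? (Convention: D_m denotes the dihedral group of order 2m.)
15

Derivation: The number of irreducible complex representations of a finite group equals its number of conjugacy classes. For a direct product, #classes(G x H) = #classes(G) * #classes(H). Z/3Z has 3 classes (abelian), D_4 has 5 classes, so 3 * 5 = 15, so Z/3Z x D_4 (order 24) has exactly 15 irreducible complex representations.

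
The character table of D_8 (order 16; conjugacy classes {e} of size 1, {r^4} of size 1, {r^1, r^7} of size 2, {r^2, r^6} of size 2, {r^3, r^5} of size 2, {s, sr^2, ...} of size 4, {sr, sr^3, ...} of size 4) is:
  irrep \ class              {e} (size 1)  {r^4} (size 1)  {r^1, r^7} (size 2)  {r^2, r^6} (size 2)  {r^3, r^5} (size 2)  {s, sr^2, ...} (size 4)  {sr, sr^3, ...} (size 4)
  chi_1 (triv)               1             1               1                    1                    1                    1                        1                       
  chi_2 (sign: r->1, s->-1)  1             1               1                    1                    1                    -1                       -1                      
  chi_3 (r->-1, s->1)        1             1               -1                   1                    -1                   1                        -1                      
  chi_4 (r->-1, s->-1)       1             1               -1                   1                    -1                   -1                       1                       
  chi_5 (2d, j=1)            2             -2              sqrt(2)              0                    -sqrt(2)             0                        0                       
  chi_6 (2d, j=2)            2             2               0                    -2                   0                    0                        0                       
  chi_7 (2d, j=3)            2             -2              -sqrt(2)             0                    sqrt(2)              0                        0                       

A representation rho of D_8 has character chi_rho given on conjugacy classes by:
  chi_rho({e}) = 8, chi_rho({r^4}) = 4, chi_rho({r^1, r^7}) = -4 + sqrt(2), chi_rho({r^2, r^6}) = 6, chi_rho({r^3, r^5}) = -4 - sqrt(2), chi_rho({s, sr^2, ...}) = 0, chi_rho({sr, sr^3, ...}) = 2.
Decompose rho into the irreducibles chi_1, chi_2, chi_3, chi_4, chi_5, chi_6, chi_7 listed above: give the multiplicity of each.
Multiplicities: chi_1: 1, chi_2: 0, chi_3: 2, chi_4: 3, chi_5: 1, chi_6: 0, chi_7: 0.

Use <chi_rho, chi> = (1/|G|) sum_C |C| * chi_rho(C) * conj(chi(C)) with |G| = 16 for each irreducible chi in the table:
  <chi_rho, chi_1> = (1/16)[1*(8)*conj(1) + 1*(4)*conj(1) + 2*(-4 + sqrt(2))*conj(1) + 2*(6)*conj(1) + 2*(-4 - sqrt(2))*conj(1) + 4*(0)*conj(1) + 4*(2)*conj(1)]
      = (1/16)[(8) + (4) + (-8 + 2*sqrt(2)) + (12) + (-8 - 2*sqrt(2)) + (0) + (8)] = 16/16 = 1
  <chi_rho, chi_2> = (1/16)[1*(8)*conj(1) + 1*(4)*conj(1) + 2*(-4 + sqrt(2))*conj(1) + 2*(6)*conj(1) + 2*(-4 - sqrt(2))*conj(1) + 4*(0)*conj(-1) + 4*(2)*conj(-1)]
      = (1/16)[(8) + (4) + (-8 + 2*sqrt(2)) + (12) + (-8 - 2*sqrt(2)) + (0) + (-8)] = 0/16 = 0
  <chi_rho, chi_3> = (1/16)[1*(8)*conj(1) + 1*(4)*conj(1) + 2*(-4 + sqrt(2))*conj(-1) + 2*(6)*conj(1) + 2*(-4 - sqrt(2))*conj(-1) + 4*(0)*conj(1) + 4*(2)*conj(-1)]
      = (1/16)[(8) + (4) + (8 - 2*sqrt(2)) + (12) + (2*sqrt(2) + 8) + (0) + (-8)] = 32/16 = 2
  <chi_rho, chi_4> = (1/16)[1*(8)*conj(1) + 1*(4)*conj(1) + 2*(-4 + sqrt(2))*conj(-1) + 2*(6)*conj(1) + 2*(-4 - sqrt(2))*conj(-1) + 4*(0)*conj(-1) + 4*(2)*conj(1)]
      = (1/16)[(8) + (4) + (8 - 2*sqrt(2)) + (12) + (2*sqrt(2) + 8) + (0) + (8)] = 48/16 = 3
  <chi_rho, chi_5> = (1/16)[1*(8)*conj(2) + 1*(4)*conj(-2) + 2*(-4 + sqrt(2))*conj(sqrt(2)) + 2*(6)*conj(0) + 2*(-4 - sqrt(2))*conj(-sqrt(2)) + 4*(0)*conj(0) + 4*(2)*conj(0)]
      = (1/16)[(16) + (-8) + (4 - 8*sqrt(2)) + (0) + (4 + 8*sqrt(2)) + (0) + (0)] = 16/16 = 1
  <chi_rho, chi_6> = (1/16)[1*(8)*conj(2) + 1*(4)*conj(2) + 2*(-4 + sqrt(2))*conj(0) + 2*(6)*conj(-2) + 2*(-4 - sqrt(2))*conj(0) + 4*(0)*conj(0) + 4*(2)*conj(0)]
      = (1/16)[(16) + (8) + (0) + (-24) + (0) + (0) + (0)] = 0/16 = 0
  <chi_rho, chi_7> = (1/16)[1*(8)*conj(2) + 1*(4)*conj(-2) + 2*(-4 + sqrt(2))*conj(-sqrt(2)) + 2*(6)*conj(0) + 2*(-4 - sqrt(2))*conj(sqrt(2)) + 4*(0)*conj(0) + 4*(2)*conj(0)]
      = (1/16)[(16) + (-8) + (-4 + 8*sqrt(2)) + (0) + (-8*sqrt(2) - 4) + (0) + (0)] = 0/16 = 0
Dimension check: dim(rho) = sum (mult * dim) = 1*1 + 0*1 + 2*1 + 3*1 + 1*2 + 0*2 + 0*2 = 8 = chi_rho(e) = 8.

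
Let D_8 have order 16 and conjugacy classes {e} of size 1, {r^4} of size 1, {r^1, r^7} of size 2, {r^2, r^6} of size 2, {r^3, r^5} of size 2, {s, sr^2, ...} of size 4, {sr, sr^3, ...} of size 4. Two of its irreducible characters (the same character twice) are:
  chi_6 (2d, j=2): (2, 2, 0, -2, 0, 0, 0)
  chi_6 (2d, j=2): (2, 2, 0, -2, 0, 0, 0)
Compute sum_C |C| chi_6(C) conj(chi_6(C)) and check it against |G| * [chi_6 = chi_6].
Sum = 16 = |G| = 16; so <chi_6, chi_6> = 1 (norm-1 confirms irreducibility).

Solution. Compute term by term over conjugacy classes (|C| * chi_6(C) * conj(chi_6(C))):
  1*(2)*conj(2) + 1*(2)*conj(2) + 2*(0)*conj(0) + 2*(-2)*conj(-2) + 2*(0)*conj(0) + 4*(0)*conj(0) + 4*(0)*conj(0)
  = (4) + (4) + (0) + (8) + (0) + (0) + (0)
  = 16.
Dividing by |G| = 16 gives 16/16 = 1, matching the row-orthogonality relation <chi_6, chi_6> = [chi_6 = chi_6].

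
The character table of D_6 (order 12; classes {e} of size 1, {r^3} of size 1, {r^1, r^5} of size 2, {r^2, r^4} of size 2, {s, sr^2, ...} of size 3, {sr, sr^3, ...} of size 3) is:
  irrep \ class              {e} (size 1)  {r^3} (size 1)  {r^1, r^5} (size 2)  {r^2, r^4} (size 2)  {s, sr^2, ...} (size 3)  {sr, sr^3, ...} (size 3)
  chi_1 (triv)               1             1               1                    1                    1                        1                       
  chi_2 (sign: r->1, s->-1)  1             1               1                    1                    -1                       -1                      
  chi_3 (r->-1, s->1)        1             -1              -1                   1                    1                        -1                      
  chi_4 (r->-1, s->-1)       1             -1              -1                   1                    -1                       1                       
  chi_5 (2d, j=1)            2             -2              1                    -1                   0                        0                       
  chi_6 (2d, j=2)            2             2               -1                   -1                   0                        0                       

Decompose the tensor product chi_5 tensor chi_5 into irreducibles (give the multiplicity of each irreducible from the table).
chi_5 tensor chi_5 = chi_1 + chi_2 + chi_6 (all other irreducibles have multiplicity 0).

Working: The character of a tensor product is the pointwise product (chi_5 * chi_5)(C) = chi_5(C) * chi_5(C):
  {e}: (2)*(2), {r^3}: (-2)*(-2), {r^1, r^5}: (1)*(1), {r^2, r^4}: (-1)*(-1), {s, sr^2, ...}: (0)*(0), {sr, sr^3, ...}: (0)*(0)
so (chi_5 * chi_5) takes values
  {e} -> 4, {r^3} -> 4, {r^1, r^5} -> 1, {r^2, r^4} -> 1, {s, sr^2, ...} -> 0, {sr, sr^3, ...} -> 0.
Now take the inner product of this character with each irreducible chi from the table, <chi_5*chi_5, chi> = (1/12) sum_C |C| (chi_5*chi_5)(C) conj(chi(C)):
  <chi_5*chi_5, chi_1> = (1/12)[1*(4)*conj(1) + 1*(4)*conj(1) + 2*(1)*conj(1) + 2*(1)*conj(1) + 3*(0)*conj(1) + 3*(0)*conj(1)]
      = (1/12)[(4) + (4) + (2) + (2) + (0) + (0)] = 12/12 = 1
  <chi_5*chi_5, chi_2> = (1/12)[1*(4)*conj(1) + 1*(4)*conj(1) + 2*(1)*conj(1) + 2*(1)*conj(1) + 3*(0)*conj(-1) + 3*(0)*conj(-1)]
      = (1/12)[(4) + (4) + (2) + (2) + (0) + (0)] = 12/12 = 1
  <chi_5*chi_5, chi_3> = (1/12)[1*(4)*conj(1) + 1*(4)*conj(-1) + 2*(1)*conj(-1) + 2*(1)*conj(1) + 3*(0)*conj(1) + 3*(0)*conj(-1)]
      = (1/12)[(4) + (-4) + (-2) + (2) + (0) + (0)] = 0/12 = 0
  <chi_5*chi_5, chi_4> = (1/12)[1*(4)*conj(1) + 1*(4)*conj(-1) + 2*(1)*conj(-1) + 2*(1)*conj(1) + 3*(0)*conj(-1) + 3*(0)*conj(1)]
      = (1/12)[(4) + (-4) + (-2) + (2) + (0) + (0)] = 0/12 = 0
  <chi_5*chi_5, chi_5> = (1/12)[1*(4)*conj(2) + 1*(4)*conj(-2) + 2*(1)*conj(1) + 2*(1)*conj(-1) + 3*(0)*conj(0) + 3*(0)*conj(0)]
      = (1/12)[(8) + (-8) + (2) + (-2) + (0) + (0)] = 0/12 = 0
  <chi_5*chi_5, chi_6> = (1/12)[1*(4)*conj(2) + 1*(4)*conj(2) + 2*(1)*conj(-1) + 2*(1)*conj(-1) + 3*(0)*conj(0) + 3*(0)*conj(0)]
      = (1/12)[(8) + (8) + (-2) + (-2) + (0) + (0)] = 12/12 = 1
Hence the multiplicities are chi_1: 1, chi_2: 1, chi_6: 1. Dimension check: dim(chi_5)*dim(chi_5) = 2*2 = 4 and sum (mult * dim) = 1*1 + 1*1 + 1*2 = 4.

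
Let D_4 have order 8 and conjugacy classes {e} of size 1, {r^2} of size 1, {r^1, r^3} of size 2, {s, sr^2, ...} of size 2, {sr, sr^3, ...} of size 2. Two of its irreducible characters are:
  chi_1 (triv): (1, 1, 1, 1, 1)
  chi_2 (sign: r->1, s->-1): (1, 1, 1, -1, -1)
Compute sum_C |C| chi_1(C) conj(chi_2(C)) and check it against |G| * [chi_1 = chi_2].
Sum = 0; so <chi_1, chi_2> = 0 (distinct irreducibles are orthogonal).

Explanation: Compute term by term over conjugacy classes (|C| * chi_1(C) * conj(chi_2(C))):
  1*(1)*conj(1) + 1*(1)*conj(1) + 2*(1)*conj(1) + 2*(1)*conj(-1) + 2*(1)*conj(-1)
  = (1) + (1) + (2) + (-2) + (-2)
  = 0.
Dividing by |G| = 8 gives 0/8 = 0, matching the row-orthogonality relation <chi_1, chi_2> = [chi_1 = chi_2].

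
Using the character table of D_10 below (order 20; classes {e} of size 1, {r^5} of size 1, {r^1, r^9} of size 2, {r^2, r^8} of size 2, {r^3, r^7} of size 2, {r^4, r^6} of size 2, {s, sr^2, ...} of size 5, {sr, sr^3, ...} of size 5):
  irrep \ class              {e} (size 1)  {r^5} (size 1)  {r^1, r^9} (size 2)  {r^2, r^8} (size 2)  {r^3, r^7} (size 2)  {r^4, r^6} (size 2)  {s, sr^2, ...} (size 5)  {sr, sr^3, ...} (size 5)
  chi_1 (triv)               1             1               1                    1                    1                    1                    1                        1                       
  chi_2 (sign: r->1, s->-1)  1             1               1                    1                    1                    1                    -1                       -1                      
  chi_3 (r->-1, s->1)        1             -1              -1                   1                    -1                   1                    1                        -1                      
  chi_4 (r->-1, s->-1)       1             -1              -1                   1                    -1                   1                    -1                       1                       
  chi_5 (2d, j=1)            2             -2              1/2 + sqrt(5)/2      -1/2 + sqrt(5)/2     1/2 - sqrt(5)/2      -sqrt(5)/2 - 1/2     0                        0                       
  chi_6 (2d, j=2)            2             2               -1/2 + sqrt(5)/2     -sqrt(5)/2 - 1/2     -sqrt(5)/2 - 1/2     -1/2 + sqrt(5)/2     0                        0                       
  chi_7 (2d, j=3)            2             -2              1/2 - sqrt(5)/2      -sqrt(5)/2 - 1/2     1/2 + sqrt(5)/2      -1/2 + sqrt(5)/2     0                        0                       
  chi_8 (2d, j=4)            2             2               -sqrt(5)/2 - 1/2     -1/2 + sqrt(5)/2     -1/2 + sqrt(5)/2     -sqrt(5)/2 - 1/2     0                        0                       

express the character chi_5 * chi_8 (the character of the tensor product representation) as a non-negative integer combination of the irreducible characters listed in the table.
chi_5 tensor chi_8 = chi_3 + chi_4 + chi_7 (all other irreducibles have multiplicity 0).

Why: The character of a tensor product is the pointwise product (chi_5 * chi_8)(C) = chi_5(C) * chi_8(C):
  {e}: (2)*(2), {r^5}: (-2)*(2), {r^1, r^9}: (1/2 + sqrt(5)/2)*(-sqrt(5)/2 - 1/2), {r^2, r^8}: (-1/2 + sqrt(5)/2)*(-1/2 + sqrt(5)/2), {r^3, r^7}: (1/2 - sqrt(5)/2)*(-1/2 + sqrt(5)/2), {r^4, r^6}: (-sqrt(5)/2 - 1/2)*(-sqrt(5)/2 - 1/2), {s, sr^2, ...}: (0)*(0), {sr, sr^3, ...}: (0)*(0)
so (chi_5 * chi_8) takes values
  {e} -> 4, {r^5} -> -4, {r^1, r^9} -> -3/2 - sqrt(5)/2, {r^2, r^8} -> 3/2 - sqrt(5)/2, {r^3, r^7} -> -3/2 + sqrt(5)/2, {r^4, r^6} -> sqrt(5)/2 + 3/2, {s, sr^2, ...} -> 0, {sr, sr^3, ...} -> 0.
Now take the inner product of this character with each irreducible chi from the table, <chi_5*chi_8, chi> = (1/20) sum_C |C| (chi_5*chi_8)(C) conj(chi(C)):
  <chi_5*chi_8, chi_1> = (1/20)[1*(4)*conj(1) + 1*(-4)*conj(1) + 2*(-3/2 - sqrt(5)/2)*conj(1) + 2*(3/2 - sqrt(5)/2)*conj(1) + 2*(-3/2 + sqrt(5)/2)*conj(1) + 2*(sqrt(5)/2 + 3/2)*conj(1) + 5*(0)*conj(1) + 5*(0)*conj(1)]
      = (1/20)[(4) + (-4) + (-3 - sqrt(5)) + (3 - sqrt(5)) + (-3 + sqrt(5)) + (sqrt(5) + 3) + (0) + (0)] = 0/20 = 0
  <chi_5*chi_8, chi_2> = (1/20)[1*(4)*conj(1) + 1*(-4)*conj(1) + 2*(-3/2 - sqrt(5)/2)*conj(1) + 2*(3/2 - sqrt(5)/2)*conj(1) + 2*(-3/2 + sqrt(5)/2)*conj(1) + 2*(sqrt(5)/2 + 3/2)*conj(1) + 5*(0)*conj(-1) + 5*(0)*conj(-1)]
      = (1/20)[(4) + (-4) + (-3 - sqrt(5)) + (3 - sqrt(5)) + (-3 + sqrt(5)) + (sqrt(5) + 3) + (0) + (0)] = 0/20 = 0
  <chi_5*chi_8, chi_3> = (1/20)[1*(4)*conj(1) + 1*(-4)*conj(-1) + 2*(-3/2 - sqrt(5)/2)*conj(-1) + 2*(3/2 - sqrt(5)/2)*conj(1) + 2*(-3/2 + sqrt(5)/2)*conj(-1) + 2*(sqrt(5)/2 + 3/2)*conj(1) + 5*(0)*conj(1) + 5*(0)*conj(-1)]
      = (1/20)[(4) + (4) + (sqrt(5) + 3) + (3 - sqrt(5)) + (3 - sqrt(5)) + (sqrt(5) + 3) + (0) + (0)] = 20/20 = 1
  <chi_5*chi_8, chi_4> = (1/20)[1*(4)*conj(1) + 1*(-4)*conj(-1) + 2*(-3/2 - sqrt(5)/2)*conj(-1) + 2*(3/2 - sqrt(5)/2)*conj(1) + 2*(-3/2 + sqrt(5)/2)*conj(-1) + 2*(sqrt(5)/2 + 3/2)*conj(1) + 5*(0)*conj(-1) + 5*(0)*conj(1)]
      = (1/20)[(4) + (4) + (sqrt(5) + 3) + (3 - sqrt(5)) + (3 - sqrt(5)) + (sqrt(5) + 3) + (0) + (0)] = 20/20 = 1
  <chi_5*chi_8, chi_5> = (1/20)[1*(4)*conj(2) + 1*(-4)*conj(-2) + 2*(-3/2 - sqrt(5)/2)*conj(1/2 + sqrt(5)/2) + 2*(3/2 - sqrt(5)/2)*conj(-1/2 + sqrt(5)/2) + 2*(-3/2 + sqrt(5)/2)*conj(1/2 - sqrt(5)/2) + 2*(sqrt(5)/2 + 3/2)*conj(-sqrt(5)/2 - 1/2) + 5*(0)*conj(0) + 5*(0)*conj(0)]
      = (1/20)[(8) + (8) + (-2*sqrt(5) - 4) + (-4 + 2*sqrt(5)) + (-4 + 2*sqrt(5)) + (-2*sqrt(5) - 4) + (0) + (0)] = 0/20 = 0
  <chi_5*chi_8, chi_6> = (1/20)[1*(4)*conj(2) + 1*(-4)*conj(2) + 2*(-3/2 - sqrt(5)/2)*conj(-1/2 + sqrt(5)/2) + 2*(3/2 - sqrt(5)/2)*conj(-sqrt(5)/2 - 1/2) + 2*(-3/2 + sqrt(5)/2)*conj(-sqrt(5)/2 - 1/2) + 2*(sqrt(5)/2 + 3/2)*conj(-1/2 + sqrt(5)/2) + 5*(0)*conj(0) + 5*(0)*conj(0)]
      = (1/20)[(8) + (-8) + (-sqrt(5) - 1) + (1 - sqrt(5)) + (-1 + sqrt(5)) + (1 + sqrt(5)) + (0) + (0)] = 0/20 = 0
  <chi_5*chi_8, chi_7> = (1/20)[1*(4)*conj(2) + 1*(-4)*conj(-2) + 2*(-3/2 - sqrt(5)/2)*conj(1/2 - sqrt(5)/2) + 2*(3/2 - sqrt(5)/2)*conj(-sqrt(5)/2 - 1/2) + 2*(-3/2 + sqrt(5)/2)*conj(1/2 + sqrt(5)/2) + 2*(sqrt(5)/2 + 3/2)*conj(-1/2 + sqrt(5)/2) + 5*(0)*conj(0) + 5*(0)*conj(0)]
      = (1/20)[(8) + (8) + (1 + sqrt(5)) + (1 - sqrt(5)) + (1 - sqrt(5)) + (1 + sqrt(5)) + (0) + (0)] = 20/20 = 1
  <chi_5*chi_8, chi_8> = (1/20)[1*(4)*conj(2) + 1*(-4)*conj(2) + 2*(-3/2 - sqrt(5)/2)*conj(-sqrt(5)/2 - 1/2) + 2*(3/2 - sqrt(5)/2)*conj(-1/2 + sqrt(5)/2) + 2*(-3/2 + sqrt(5)/2)*conj(-1/2 + sqrt(5)/2) + 2*(sqrt(5)/2 + 3/2)*conj(-sqrt(5)/2 - 1/2) + 5*(0)*conj(0) + 5*(0)*conj(0)]
      = (1/20)[(8) + (-8) + (4 + 2*sqrt(5)) + (-4 + 2*sqrt(5)) + (4 - 2*sqrt(5)) + (-2*sqrt(5) - 4) + (0) + (0)] = 0/20 = 0
Hence the multiplicities are chi_3: 1, chi_4: 1, chi_7: 1. Dimension check: dim(chi_5)*dim(chi_8) = 2*2 = 4 and sum (mult * dim) = 1*1 + 1*1 + 1*2 = 4.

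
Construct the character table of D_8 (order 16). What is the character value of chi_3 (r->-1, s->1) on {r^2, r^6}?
Conjugacy classes: {e} of size 1, {r^4} of size 1, {r^1, r^7} of size 2, {r^2, r^6} of size 2, {r^3, r^5} of size 2, {s, sr^2, ...} of size 4, {sr, sr^3, ...} of size 4.
Character table:
  irrep \ class              {e} (size 1)  {r^4} (size 1)  {r^1, r^7} (size 2)  {r^2, r^6} (size 2)  {r^3, r^5} (size 2)  {s, sr^2, ...} (size 4)  {sr, sr^3, ...} (size 4)
  chi_1 (triv)               1             1               1                    1                    1                    1                        1                       
  chi_2 (sign: r->1, s->-1)  1             1               1                    1                    1                    -1                       -1                      
  chi_3 (r->-1, s->1)        1             1               -1                   1                    -1                   1                        -1                      
  chi_4 (r->-1, s->-1)       1             1               -1                   1                    -1                   -1                       1                       
  chi_5 (2d, j=1)            2             -2              sqrt(2)              0                    -sqrt(2)             0                        0                       
  chi_6 (2d, j=2)            2             2               0                    -2                   0                    0                        0                       
  chi_7 (2d, j=3)            2             -2              -sqrt(2)             0                    sqrt(2)              0                        0                       

Spot check: chi_3 (r->-1, s->1) on {r^2, r^6} = 1.

Derivation: D_8 has order 2*8 = 16 with 7 conjugacy classes, hence 7 irreducibles. Sum of squared dims 1 + 1 + 1 + 1 + 4 + 4 + 4 = 16 = |G|. Linear characters come from the abelianisation; the 2-dimensional irreps have character r^k -> 2*cos(2*pi*j*k/8), reflections -> 0.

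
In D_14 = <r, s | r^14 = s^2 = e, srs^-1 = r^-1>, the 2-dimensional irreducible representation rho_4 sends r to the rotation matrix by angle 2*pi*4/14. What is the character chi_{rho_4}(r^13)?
chi_{rho_4}(r^13) = 2*cos(2*pi*4*13/14) = -2*cos(3*pi/7)

Working: rho_4(r^13) is rotation by angle 2*pi*4*13/14, whose trace is 2*cos(2*pi*4*13/14) = -2*cos(3*pi/7).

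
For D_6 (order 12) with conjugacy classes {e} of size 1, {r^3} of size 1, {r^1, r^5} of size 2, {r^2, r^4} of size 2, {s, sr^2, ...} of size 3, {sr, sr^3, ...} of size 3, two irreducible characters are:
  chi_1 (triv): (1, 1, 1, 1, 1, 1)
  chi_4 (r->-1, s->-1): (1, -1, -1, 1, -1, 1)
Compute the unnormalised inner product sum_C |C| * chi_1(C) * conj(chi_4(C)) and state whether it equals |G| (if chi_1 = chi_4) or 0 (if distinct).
Sum = 0; so <chi_1, chi_4> = 0 (distinct irreducibles are orthogonal).

Argument: Compute term by term over conjugacy classes (|C| * chi_1(C) * conj(chi_4(C))):
  1*(1)*conj(1) + 1*(1)*conj(-1) + 2*(1)*conj(-1) + 2*(1)*conj(1) + 3*(1)*conj(-1) + 3*(1)*conj(1)
  = (1) + (-1) + (-2) + (2) + (-3) + (3)
  = 0.
Dividing by |G| = 12 gives 0/12 = 0, matching the row-orthogonality relation <chi_1, chi_4> = [chi_1 = chi_4].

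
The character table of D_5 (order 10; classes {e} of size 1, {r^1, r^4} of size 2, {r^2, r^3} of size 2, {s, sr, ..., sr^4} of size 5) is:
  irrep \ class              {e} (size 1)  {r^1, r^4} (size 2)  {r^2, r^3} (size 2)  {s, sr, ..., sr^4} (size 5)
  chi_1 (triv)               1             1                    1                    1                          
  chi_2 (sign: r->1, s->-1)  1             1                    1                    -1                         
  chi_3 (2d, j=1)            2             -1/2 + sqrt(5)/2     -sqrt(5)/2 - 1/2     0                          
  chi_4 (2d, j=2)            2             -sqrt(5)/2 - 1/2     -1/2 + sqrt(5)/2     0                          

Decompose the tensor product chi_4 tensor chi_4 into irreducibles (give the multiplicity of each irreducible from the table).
chi_4 tensor chi_4 = chi_1 + chi_2 + chi_3 (all other irreducibles have multiplicity 0).

Derivation: The character of a tensor product is the pointwise product (chi_4 * chi_4)(C) = chi_4(C) * chi_4(C):
  {e}: (2)*(2), {r^1, r^4}: (-sqrt(5)/2 - 1/2)*(-sqrt(5)/2 - 1/2), {r^2, r^3}: (-1/2 + sqrt(5)/2)*(-1/2 + sqrt(5)/2), {s, sr, ..., sr^4}: (0)*(0)
so (chi_4 * chi_4) takes values
  {e} -> 4, {r^1, r^4} -> sqrt(5)/2 + 3/2, {r^2, r^3} -> 3/2 - sqrt(5)/2, {s, sr, ..., sr^4} -> 0.
Now take the inner product of this character with each irreducible chi from the table, <chi_4*chi_4, chi> = (1/10) sum_C |C| (chi_4*chi_4)(C) conj(chi(C)):
  <chi_4*chi_4, chi_1> = (1/10)[1*(4)*conj(1) + 2*(sqrt(5)/2 + 3/2)*conj(1) + 2*(3/2 - sqrt(5)/2)*conj(1) + 5*(0)*conj(1)]
      = (1/10)[(4) + (sqrt(5) + 3) + (3 - sqrt(5)) + (0)] = 10/10 = 1
  <chi_4*chi_4, chi_2> = (1/10)[1*(4)*conj(1) + 2*(sqrt(5)/2 + 3/2)*conj(1) + 2*(3/2 - sqrt(5)/2)*conj(1) + 5*(0)*conj(-1)]
      = (1/10)[(4) + (sqrt(5) + 3) + (3 - sqrt(5)) + (0)] = 10/10 = 1
  <chi_4*chi_4, chi_3> = (1/10)[1*(4)*conj(2) + 2*(sqrt(5)/2 + 3/2)*conj(-1/2 + sqrt(5)/2) + 2*(3/2 - sqrt(5)/2)*conj(-sqrt(5)/2 - 1/2) + 5*(0)*conj(0)]
      = (1/10)[(8) + (1 + sqrt(5)) + (1 - sqrt(5)) + (0)] = 10/10 = 1
  <chi_4*chi_4, chi_4> = (1/10)[1*(4)*conj(2) + 2*(sqrt(5)/2 + 3/2)*conj(-sqrt(5)/2 - 1/2) + 2*(3/2 - sqrt(5)/2)*conj(-1/2 + sqrt(5)/2) + 5*(0)*conj(0)]
      = (1/10)[(8) + (-2*sqrt(5) - 4) + (-4 + 2*sqrt(5)) + (0)] = 0/10 = 0
Hence the multiplicities are chi_1: 1, chi_2: 1, chi_3: 1. Dimension check: dim(chi_4)*dim(chi_4) = 2*2 = 4 and sum (mult * dim) = 1*1 + 1*1 + 1*2 = 4.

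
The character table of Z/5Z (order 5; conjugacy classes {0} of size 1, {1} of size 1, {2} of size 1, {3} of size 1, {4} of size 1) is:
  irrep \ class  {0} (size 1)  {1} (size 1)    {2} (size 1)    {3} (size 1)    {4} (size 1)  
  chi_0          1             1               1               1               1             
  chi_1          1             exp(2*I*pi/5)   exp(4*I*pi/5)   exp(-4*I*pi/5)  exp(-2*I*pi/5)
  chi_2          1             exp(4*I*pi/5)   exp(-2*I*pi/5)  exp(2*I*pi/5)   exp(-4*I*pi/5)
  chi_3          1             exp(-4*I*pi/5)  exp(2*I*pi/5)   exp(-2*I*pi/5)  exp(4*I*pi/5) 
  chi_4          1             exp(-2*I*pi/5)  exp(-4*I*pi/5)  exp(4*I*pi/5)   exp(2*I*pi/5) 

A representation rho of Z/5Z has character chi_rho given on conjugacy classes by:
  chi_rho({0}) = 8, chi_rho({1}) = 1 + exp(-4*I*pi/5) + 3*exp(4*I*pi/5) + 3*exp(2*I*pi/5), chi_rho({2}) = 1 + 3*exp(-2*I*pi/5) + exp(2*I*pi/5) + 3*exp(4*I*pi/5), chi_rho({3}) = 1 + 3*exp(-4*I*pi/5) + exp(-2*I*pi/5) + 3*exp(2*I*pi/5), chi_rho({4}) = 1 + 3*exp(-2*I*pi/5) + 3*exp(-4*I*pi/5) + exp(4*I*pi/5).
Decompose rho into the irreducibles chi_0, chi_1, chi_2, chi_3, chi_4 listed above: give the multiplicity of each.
Multiplicities: chi_0: 1, chi_1: 3, chi_2: 3, chi_3: 1, chi_4: 0.

Reasoning: Use <chi_rho, chi> = (1/|G|) sum_C |C| * chi_rho(C) * conj(chi(C)) with |G| = 5 for each irreducible chi in the table:
  <chi_rho, chi_0> = (1/5)[1*(8)*conj(1) + 1*(1 + exp(-4*I*pi/5) + 3*exp(4*I*pi/5) + 3*exp(2*I*pi/5))*conj(1) + 1*(1 + 3*exp(-2*I*pi/5) + exp(2*I*pi/5) + 3*exp(4*I*pi/5))*conj(1) + 1*(1 + 3*exp(-4*I*pi/5) + exp(-2*I*pi/5) + 3*exp(2*I*pi/5))*conj(1) + 1*(1 + 3*exp(-2*I*pi/5) + 3*exp(-4*I*pi/5) + exp(4*I*pi/5))*conj(1)]
      = (1/5)[(8) + (1 + exp(-4*I*pi/5) + 3*exp(4*I*pi/5) + 3*exp(2*I*pi/5)) + (1 + 3*exp(-2*I*pi/5) + exp(2*I*pi/5) + 3*exp(4*I*pi/5)) + (1 + 3*exp(-4*I*pi/5) + exp(-2*I*pi/5) + 3*exp(2*I*pi/5)) + (1 + 3*exp(-2*I*pi/5) + 3*exp(-4*I*pi/5) + exp(4*I*pi/5))] = 5/5 = 1
  <chi_rho, chi_1> = (1/5)[1*(8)*conj(1) + 1*(1 + exp(-4*I*pi/5) + 3*exp(4*I*pi/5) + 3*exp(2*I*pi/5))*conj(exp(2*I*pi/5)) + 1*(1 + 3*exp(-2*I*pi/5) + exp(2*I*pi/5) + 3*exp(4*I*pi/5))*conj(exp(4*I*pi/5)) + 1*(1 + 3*exp(-4*I*pi/5) + exp(-2*I*pi/5) + 3*exp(2*I*pi/5))*conj(exp(-4*I*pi/5)) + 1*(1 + 3*exp(-2*I*pi/5) + 3*exp(-4*I*pi/5) + exp(4*I*pi/5))*conj(exp(-2*I*pi/5))]
      = (1/5)[(8) + (3 + exp(-2*I*pi/5) + exp(4*I*pi/5) + 3*exp(2*I*pi/5)) + (3 + exp(-2*I*pi/5) + exp(-4*I*pi/5) + 3*exp(4*I*pi/5)) + (3 + 3*exp(-4*I*pi/5) + exp(4*I*pi/5) + exp(2*I*pi/5)) + (3 + 3*exp(-2*I*pi/5) + exp(-4*I*pi/5) + exp(2*I*pi/5))] = 15/5 = 3
  <chi_rho, chi_2> = (1/5)[1*(8)*conj(1) + 1*(1 + exp(-4*I*pi/5) + 3*exp(4*I*pi/5) + 3*exp(2*I*pi/5))*conj(exp(4*I*pi/5)) + 1*(1 + 3*exp(-2*I*pi/5) + exp(2*I*pi/5) + 3*exp(4*I*pi/5))*conj(exp(-2*I*pi/5)) + 1*(1 + 3*exp(-4*I*pi/5) + exp(-2*I*pi/5) + 3*exp(2*I*pi/5))*conj(exp(2*I*pi/5)) + 1*(1 + 3*exp(-2*I*pi/5) + 3*exp(-4*I*pi/5) + exp(4*I*pi/5))*conj(exp(-4*I*pi/5))]
      = (1/5)[(8) + (3 + 3*exp(-2*I*pi/5) + exp(-4*I*pi/5) + exp(2*I*pi/5)) + (3 + 3*exp(-4*I*pi/5) + exp(4*I*pi/5) + exp(2*I*pi/5)) + (3 + exp(-2*I*pi/5) + exp(-4*I*pi/5) + 3*exp(4*I*pi/5)) + (3 + exp(-2*I*pi/5) + exp(4*I*pi/5) + 3*exp(2*I*pi/5))] = 15/5 = 3
  <chi_rho, chi_3> = (1/5)[1*(8)*conj(1) + 1*(1 + exp(-4*I*pi/5) + 3*exp(4*I*pi/5) + 3*exp(2*I*pi/5))*conj(exp(-4*I*pi/5)) + 1*(1 + 3*exp(-2*I*pi/5) + exp(2*I*pi/5) + 3*exp(4*I*pi/5))*conj(exp(2*I*pi/5)) + 1*(1 + 3*exp(-4*I*pi/5) + exp(-2*I*pi/5) + 3*exp(2*I*pi/5))*conj(exp(-2*I*pi/5)) + 1*(1 + 3*exp(-2*I*pi/5) + 3*exp(-4*I*pi/5) + exp(4*I*pi/5))*conj(exp(4*I*pi/5))]
      = (1/5)[(8) + (1 + 3*exp(-2*I*pi/5) + 3*exp(-4*I*pi/5) + exp(4*I*pi/5)) + (1 + 3*exp(-4*I*pi/5) + exp(-2*I*pi/5) + 3*exp(2*I*pi/5)) + (1 + 3*exp(-2*I*pi/5) + exp(2*I*pi/5) + 3*exp(4*I*pi/5)) + (1 + exp(-4*I*pi/5) + 3*exp(4*I*pi/5) + 3*exp(2*I*pi/5))] = 5/5 = 1
  <chi_rho, chi_4> = (1/5)[1*(8)*conj(1) + 1*(1 + exp(-4*I*pi/5) + 3*exp(4*I*pi/5) + 3*exp(2*I*pi/5))*conj(exp(-2*I*pi/5)) + 1*(1 + 3*exp(-2*I*pi/5) + exp(2*I*pi/5) + 3*exp(4*I*pi/5))*conj(exp(-4*I*pi/5)) + 1*(1 + 3*exp(-4*I*pi/5) + exp(-2*I*pi/5) + 3*exp(2*I*pi/5))*conj(exp(4*I*pi/5)) + 1*(1 + 3*exp(-2*I*pi/5) + 3*exp(-4*I*pi/5) + exp(4*I*pi/5))*conj(exp(2*I*pi/5))]
      = (1/5)[(8) + (3*exp(-4*I*pi/5) + exp(-2*I*pi/5) + exp(2*I*pi/5) + 3*exp(4*I*pi/5)) + (3*exp(-2*I*pi/5) + exp(-4*I*pi/5) + exp(4*I*pi/5) + 3*exp(2*I*pi/5)) + (3*exp(-2*I*pi/5) + exp(-4*I*pi/5) + exp(4*I*pi/5) + 3*exp(2*I*pi/5)) + (3*exp(-4*I*pi/5) + exp(-2*I*pi/5) + exp(2*I*pi/5) + 3*exp(4*I*pi/5))] = 0/5 = 0
(Exp terms are combined using exp(i*s)*conj(exp(i*t)) = exp(i*(s-t)), and sums of them are collapsed using the identity that for every m > 1 the m distinct m-th roots of unity sum to 0, e.g. 1 + exp(2*I*pi/3) + exp(-2*I*pi/3) = 0.)
Dimension check: dim(rho) = sum (mult * dim) = 1*1 + 3*1 + 3*1 + 1*1 + 0*1 = 8 = chi_rho(e) = 8.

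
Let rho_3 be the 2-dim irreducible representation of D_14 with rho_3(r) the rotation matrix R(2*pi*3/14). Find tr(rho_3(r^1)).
chi_{rho_3}(r^1) = 2*cos(2*pi*3*1/14) = 2*cos(3*pi/7)

Reasoning: rho_3(r^1) is rotation by angle 2*pi*3*1/14, whose trace is 2*cos(2*pi*3*1/14) = 2*cos(3*pi/7).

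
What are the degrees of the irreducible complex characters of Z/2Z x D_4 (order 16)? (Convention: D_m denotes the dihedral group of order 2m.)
Dimensions: 1, 1, 1, 1, 1, 1, 1, 1, 2, 2

Why: There are 10 irreducibles (= number of conjugacy classes). Their dimensions d_i satisfy sum d_i^2 = |G| = 16: 1 + 1 + 1 + 1 + 1 + 1 + 1 + 1 + 4 + 4 = 16. (For the product with Z/2Z: each of the 2 1-dim characters of Z/2Z tensors with each irrep of D_4, giving 2 copies of each D_4-dimension.)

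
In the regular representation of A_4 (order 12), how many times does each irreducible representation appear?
Each irreducible V_i of dimension d_i appears with multiplicity d_i, i.e. rho_reg = (direct sum over all irreducibles V_i) d_i V_i. The irreducible dimensions for A_4 are 1, 1, 1, 3: 3 irreducibles of dimension 1, each with multiplicity 1; 1 irreducible of dimension 3, with multiplicity 3. Total dimension 3*1*1 + 1*3*3 = 12 = |G|.

Reasoning: General theorem: in the regular representation of a finite group G, each irreducible appears with multiplicity equal to its dimension. Check: dim(rho_reg) = sum d_i^2 = 1 + 1 + 1 + 9 = 12 = |G|.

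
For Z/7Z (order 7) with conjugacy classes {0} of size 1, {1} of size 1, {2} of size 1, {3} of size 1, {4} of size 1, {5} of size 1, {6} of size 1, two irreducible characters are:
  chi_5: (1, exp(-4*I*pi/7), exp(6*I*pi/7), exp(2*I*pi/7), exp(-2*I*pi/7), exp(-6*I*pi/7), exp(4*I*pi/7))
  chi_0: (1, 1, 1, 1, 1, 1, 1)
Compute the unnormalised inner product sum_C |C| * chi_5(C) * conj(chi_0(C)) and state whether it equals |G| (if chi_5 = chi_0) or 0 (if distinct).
Sum = 0; so <chi_5, chi_0> = 0 (distinct irreducibles are orthogonal).

Justification: Compute term by term over conjugacy classes (|C| * chi_5(C) * conj(chi_0(C))):
  1*(1)*conj(1) + 1*(exp(-4*I*pi/7))*conj(1) + 1*(exp(6*I*pi/7))*conj(1) + 1*(exp(2*I*pi/7))*conj(1) + 1*(exp(-2*I*pi/7))*conj(1) + 1*(exp(-6*I*pi/7))*conj(1) + 1*(exp(4*I*pi/7))*conj(1)
  = (1) + (exp(-4*I*pi/7)) + (exp(6*I*pi/7)) + (exp(2*I*pi/7)) + (exp(-2*I*pi/7)) + (exp(-6*I*pi/7)) + (exp(4*I*pi/7))
  = 0.
(Exp terms are combined using exp(i*s)*conj(exp(i*t)) = exp(i*(s-t)), and sums of them are collapsed using the identity that for every m > 1 the m distinct m-th roots of unity sum to 0, e.g. 1 + exp(2*I*pi/3) + exp(-2*I*pi/3) = 0.)
Dividing by |G| = 7 gives 0/7 = 0, matching the row-orthogonality relation <chi_5, chi_0> = [chi_5 = chi_0].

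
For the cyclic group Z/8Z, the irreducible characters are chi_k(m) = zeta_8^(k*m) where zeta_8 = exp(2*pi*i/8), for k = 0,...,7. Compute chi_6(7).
chi_6(7) = zeta_8^42 = I

Argument: chi_6(7) = zeta_8^(6*7) = zeta_8^42. Since zeta_8^8 = 1, this equals zeta_8^2 = exp(2*pi*i*2/8) = I.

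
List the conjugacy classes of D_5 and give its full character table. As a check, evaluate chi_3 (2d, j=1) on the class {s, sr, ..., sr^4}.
Conjugacy classes: {e} of size 1, {r^1, r^4} of size 2, {r^2, r^3} of size 2, {s, sr, ..., sr^4} of size 5.
Character table:
  irrep \ class              {e} (size 1)  {r^1, r^4} (size 2)  {r^2, r^3} (size 2)  {s, sr, ..., sr^4} (size 5)
  chi_1 (triv)               1             1                    1                    1                          
  chi_2 (sign: r->1, s->-1)  1             1                    1                    -1                         
  chi_3 (2d, j=1)            2             -1/2 + sqrt(5)/2     -sqrt(5)/2 - 1/2     0                          
  chi_4 (2d, j=2)            2             -sqrt(5)/2 - 1/2     -1/2 + sqrt(5)/2     0                          

Spot check: chi_3 (2d, j=1) on {s, sr, ..., sr^4} = 0.

Argument: D_5 has order 2*5 = 10 with 4 conjugacy classes, hence 4 irreducibles. Sum of squared dims 1 + 1 + 4 + 4 = 10 = |G|. Linear characters come from the abelianisation; the 2-dimensional irreps have character r^k -> 2*cos(2*pi*j*k/5), reflections -> 0.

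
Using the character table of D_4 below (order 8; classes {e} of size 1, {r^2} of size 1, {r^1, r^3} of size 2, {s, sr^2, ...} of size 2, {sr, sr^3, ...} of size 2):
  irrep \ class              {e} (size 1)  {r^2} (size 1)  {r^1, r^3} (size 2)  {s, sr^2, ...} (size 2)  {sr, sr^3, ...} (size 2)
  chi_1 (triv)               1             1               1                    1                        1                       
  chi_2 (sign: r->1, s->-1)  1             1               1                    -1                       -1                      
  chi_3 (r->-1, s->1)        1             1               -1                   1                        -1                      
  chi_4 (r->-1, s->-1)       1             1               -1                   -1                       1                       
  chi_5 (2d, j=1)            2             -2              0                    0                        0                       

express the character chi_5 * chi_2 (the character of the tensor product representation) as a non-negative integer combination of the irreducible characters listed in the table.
chi_5 tensor chi_2 = chi_5 (all other irreducibles have multiplicity 0).

Explanation: The character of a tensor product is the pointwise product (chi_5 * chi_2)(C) = chi_5(C) * chi_2(C):
  {e}: (2)*(1), {r^2}: (-2)*(1), {r^1, r^3}: (0)*(1), {s, sr^2, ...}: (0)*(-1), {sr, sr^3, ...}: (0)*(-1)
so (chi_5 * chi_2) takes values
  {e} -> 2, {r^2} -> -2, {r^1, r^3} -> 0, {s, sr^2, ...} -> 0, {sr, sr^3, ...} -> 0.
Now take the inner product of this character with each irreducible chi from the table, <chi_5*chi_2, chi> = (1/8) sum_C |C| (chi_5*chi_2)(C) conj(chi(C)):
  <chi_5*chi_2, chi_1> = (1/8)[1*(2)*conj(1) + 1*(-2)*conj(1) + 2*(0)*conj(1) + 2*(0)*conj(1) + 2*(0)*conj(1)]
      = (1/8)[(2) + (-2) + (0) + (0) + (0)] = 0/8 = 0
  <chi_5*chi_2, chi_2> = (1/8)[1*(2)*conj(1) + 1*(-2)*conj(1) + 2*(0)*conj(1) + 2*(0)*conj(-1) + 2*(0)*conj(-1)]
      = (1/8)[(2) + (-2) + (0) + (0) + (0)] = 0/8 = 0
  <chi_5*chi_2, chi_3> = (1/8)[1*(2)*conj(1) + 1*(-2)*conj(1) + 2*(0)*conj(-1) + 2*(0)*conj(1) + 2*(0)*conj(-1)]
      = (1/8)[(2) + (-2) + (0) + (0) + (0)] = 0/8 = 0
  <chi_5*chi_2, chi_4> = (1/8)[1*(2)*conj(1) + 1*(-2)*conj(1) + 2*(0)*conj(-1) + 2*(0)*conj(-1) + 2*(0)*conj(1)]
      = (1/8)[(2) + (-2) + (0) + (0) + (0)] = 0/8 = 0
  <chi_5*chi_2, chi_5> = (1/8)[1*(2)*conj(2) + 1*(-2)*conj(-2) + 2*(0)*conj(0) + 2*(0)*conj(0) + 2*(0)*conj(0)]
      = (1/8)[(4) + (4) + (0) + (0) + (0)] = 8/8 = 1
Hence the multiplicities are chi_5: 1. Dimension check: dim(chi_5)*dim(chi_2) = 2*1 = 2 and sum (mult * dim) = 1*2 = 2.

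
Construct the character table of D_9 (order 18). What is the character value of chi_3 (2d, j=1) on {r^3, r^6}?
Conjugacy classes: {e} of size 1, {r^1, r^8} of size 2, {r^2, r^7} of size 2, {r^3, r^6} of size 2, {r^4, r^5} of size 2, {s, sr, ..., sr^8} of size 9.
Character table:
  irrep \ class              {e} (size 1)  {r^1, r^8} (size 2)  {r^2, r^7} (size 2)  {r^3, r^6} (size 2)  {r^4, r^5} (size 2)  {s, sr, ..., sr^8} (size 9)
  chi_1 (triv)               1             1                    1                    1                    1                    1                          
  chi_2 (sign: r->1, s->-1)  1             1                    1                    1                    1                    -1                         
  chi_3 (2d, j=1)            2             2*cos(2*pi/9)        2*cos(4*pi/9)        -1                   -2*cos(pi/9)         0                          
  chi_4 (2d, j=2)            2             2*cos(4*pi/9)        -2*cos(pi/9)         -1                   2*cos(2*pi/9)        0                          
  chi_5 (2d, j=3)            2             -1                   -1                   2                    -1                   0                          
  chi_6 (2d, j=4)            2             -2*cos(pi/9)         2*cos(2*pi/9)        -1                   2*cos(4*pi/9)        0                          

Spot check: chi_3 (2d, j=1) on {r^3, r^6} = -1.

Justification: D_9 has order 2*9 = 18 with 6 conjugacy classes, hence 6 irreducibles. Sum of squared dims 1 + 1 + 4 + 4 + 4 + 4 = 18 = |G|. Linear characters come from the abelianisation; the 2-dimensional irreps have character r^k -> 2*cos(2*pi*j*k/9), reflections -> 0.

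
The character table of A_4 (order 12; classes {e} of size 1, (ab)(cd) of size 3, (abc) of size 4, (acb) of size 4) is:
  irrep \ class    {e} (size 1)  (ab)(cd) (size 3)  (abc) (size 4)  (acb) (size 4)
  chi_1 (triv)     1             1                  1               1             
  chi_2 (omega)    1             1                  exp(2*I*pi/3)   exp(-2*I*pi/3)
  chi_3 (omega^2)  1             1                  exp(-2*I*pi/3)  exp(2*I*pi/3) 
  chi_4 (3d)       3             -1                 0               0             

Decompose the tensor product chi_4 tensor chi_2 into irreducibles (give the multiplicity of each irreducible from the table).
chi_4 tensor chi_2 = chi_4 (all other irreducibles have multiplicity 0).

Explanation: The character of a tensor product is the pointwise product (chi_4 * chi_2)(C) = chi_4(C) * chi_2(C):
  {e}: (3)*(1), (ab)(cd): (-1)*(1), (abc): (0)*(exp(2*I*pi/3)), (acb): (0)*(exp(-2*I*pi/3))
so (chi_4 * chi_2) takes values
  {e} -> 3, (ab)(cd) -> -1, (abc) -> 0, (acb) -> 0.
Now take the inner product of this character with each irreducible chi from the table, <chi_4*chi_2, chi> = (1/12) sum_C |C| (chi_4*chi_2)(C) conj(chi(C)):
  <chi_4*chi_2, chi_1> = (1/12)[1*(3)*conj(1) + 3*(-1)*conj(1) + 4*(0)*conj(1) + 4*(0)*conj(1)]
      = (1/12)[(3) + (-3) + (0) + (0)] = 0/12 = 0
  <chi_4*chi_2, chi_2> = (1/12)[1*(3)*conj(1) + 3*(-1)*conj(1) + 4*(0)*conj(exp(2*I*pi/3)) + 4*(0)*conj(exp(-2*I*pi/3))]
      = (1/12)[(3) + (-3) + (0) + (0)] = 0/12 = 0
  <chi_4*chi_2, chi_3> = (1/12)[1*(3)*conj(1) + 3*(-1)*conj(1) + 4*(0)*conj(exp(-2*I*pi/3)) + 4*(0)*conj(exp(2*I*pi/3))]
      = (1/12)[(3) + (-3) + (0) + (0)] = 0/12 = 0
  <chi_4*chi_2, chi_4> = (1/12)[1*(3)*conj(3) + 3*(-1)*conj(-1) + 4*(0)*conj(0) + 4*(0)*conj(0)]
      = (1/12)[(9) + (3) + (0) + (0)] = 12/12 = 1
(Exp terms are combined using exp(i*s)*conj(exp(i*t)) = exp(i*(s-t)), and sums of them are collapsed using the identity that for every m > 1 the m distinct m-th roots of unity sum to 0, e.g. 1 + exp(2*I*pi/3) + exp(-2*I*pi/3) = 0.)
Hence the multiplicities are chi_4: 1. Dimension check: dim(chi_4)*dim(chi_2) = 3*1 = 3 and sum (mult * dim) = 1*3 = 3.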